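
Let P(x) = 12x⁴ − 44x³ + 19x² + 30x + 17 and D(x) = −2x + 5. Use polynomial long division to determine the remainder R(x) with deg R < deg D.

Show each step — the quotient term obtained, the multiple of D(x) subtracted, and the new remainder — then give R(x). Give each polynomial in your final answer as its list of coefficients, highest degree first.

Step 1: lead(12x⁴ − 44x³ + 19x² + 30x + 17) ÷ lead(D) = 12x⁴ ÷ −2x = −6x³. Subtract (−6x³)·D = 12x⁴ − 30x³. Remainder: −14x³ + 19x² + 30x + 17.
Step 2: lead(−14x³ + 19x² + 30x + 17) ÷ lead(D) = −14x³ ÷ −2x = 7x². Subtract (7x²)·D = −14x³ + 35x². Remainder: −16x² + 30x + 17.
Step 3: lead(−16x² + 30x + 17) ÷ lead(D) = −16x² ÷ −2x = 8x. Subtract (8x)·D = −16x² + 40x. Remainder: −10x + 17.
Step 4: lead(−10x + 17) ÷ lead(D) = −10x ÷ −2x = 5. Subtract (5)·D = −10x + 25. Remainder: −8.

R = [-8]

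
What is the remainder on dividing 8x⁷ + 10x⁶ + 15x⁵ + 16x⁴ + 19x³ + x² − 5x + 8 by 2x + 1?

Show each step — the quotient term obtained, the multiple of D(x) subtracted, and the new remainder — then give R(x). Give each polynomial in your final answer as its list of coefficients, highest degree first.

Step 1: lead(8x⁷ + 10x⁶ + 15x⁵ + 16x⁴ + 19x³ + x² − 5x + 8) ÷ lead(D) = 8x⁷ ÷ 2x = 4x⁶. Subtract (4x⁶)·D = 8x⁷ + 4x⁶. Remainder: 6x⁶ + 15x⁵ + 16x⁴ + 19x³ + x² − 5x + 8.
Step 2: lead(6x⁶ + 15x⁵ + 16x⁴ + 19x³ + x² − 5x + 8) ÷ lead(D) = 6x⁶ ÷ 2x = 3x⁵. Subtract (3x⁵)·D = 6x⁶ + 3x⁵. Remainder: 12x⁵ + 16x⁴ + 19x³ + x² − 5x + 8.
Step 3: lead(12x⁵ + 16x⁴ + 19x³ + x² − 5x + 8) ÷ lead(D) = 12x⁵ ÷ 2x = 6x⁴. Subtract (6x⁴)·D = 12x⁵ + 6x⁴. Remainder: 10x⁴ + 19x³ + x² − 5x + 8.
Step 4: lead(10x⁴ + 19x³ + x² − 5x + 8) ÷ lead(D) = 10x⁴ ÷ 2x = 5x³. Subtract (5x³)·D = 10x⁴ + 5x³. Remainder: 14x³ + x² − 5x + 8.
Step 5: lead(14x³ + x² − 5x + 8) ÷ lead(D) = 14x³ ÷ 2x = 7x². Subtract (7x²)·D = 14x³ + 7x². Remainder: −6x² − 5x + 8.
Step 6: lead(−6x² − 5x + 8) ÷ lead(D) = −6x² ÷ 2x = −3x. Subtract (−3x)·D = −6x² − 3x. Remainder: −2x + 8.
Step 7: lead(−2x + 8) ÷ lead(D) = −2x ÷ 2x = −1. Subtract (−1)·D = −2x − 1. Remainder: 9.

R = [9]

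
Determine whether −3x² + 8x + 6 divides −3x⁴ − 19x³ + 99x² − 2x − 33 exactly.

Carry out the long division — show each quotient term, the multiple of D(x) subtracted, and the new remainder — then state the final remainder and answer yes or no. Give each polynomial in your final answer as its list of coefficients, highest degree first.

Step 1: lead(−3x⁴ − 19x³ + 99x² − 2x − 33) ÷ lead(D) = −3x⁴ ÷ −3x² = x². Subtract (x²)·D = −3x⁴ + 8x³ + 6x². Remainder: −27x³ + 93x² − 2x − 33.
Step 2: lead(−27x³ + 93x² − 2x − 33) ÷ lead(D) = −27x³ ÷ −3x² = 9x. Subtract (9x)·D = −27x³ + 72x² + 54x. Remainder: 21x² − 56x − 33.
Step 3: lead(21x² − 56x − 33) ÷ lead(D) = 21x² ÷ −3x² = −7. Subtract (−7)·D = 21x² − 56x − 42. Remainder: 9.

R = [9], so D(x) is not a factor of P(x). no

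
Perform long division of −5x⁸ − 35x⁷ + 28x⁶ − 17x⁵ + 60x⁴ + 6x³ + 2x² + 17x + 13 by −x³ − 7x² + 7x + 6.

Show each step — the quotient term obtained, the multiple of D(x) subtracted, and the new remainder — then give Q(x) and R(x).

Step 1: lead(−5x⁸ − 35x⁷ + 28x⁶ − 17x⁵ + 60x⁴ + 6x³ + 2x² + 17x + 13) ÷ lead(D) = −5x⁸ ÷ −x³ = 5x⁵. Subtract (5x⁵)·D = −5x⁸ − 35x⁷ + 35x⁶ + 30x⁵. Remainder: −7x⁶ − 47x⁵ + 60x⁴ + 6x³ + 2x² + 17x + 13.
Step 2: lead(−7x⁶ − 47x⁵ + 60x⁴ + 6x³ + 2x² + 17x + 13) ÷ lead(D) = −7x⁶ ÷ −x³ = 7x³. Subtract (7x³)·D = −7x⁶ − 49x⁵ + 49x⁴ + 42x³. Remainder: 2x⁵ + 11x⁴ − 36x³ + 2x² + 17x + 13.
Step 3: lead(2x⁵ + 11x⁴ − 36x³ + 2x² + 17x + 13) ÷ lead(D) = 2x⁵ ÷ −x³ = −2x². Subtract (−2x²)·D = 2x⁵ + 14x⁴ − 14x³ − 12x². Remainder: −3x⁴ − 22x³ + 14x² + 17x + 13.
Step 4: lead(−3x⁴ − 22x³ + 14x² + 17x + 13) ÷ lead(D) = −3x⁴ ÷ −x³ = 3x. Subtract (3x)·D = −3x⁴ − 21x³ + 21x² + 18x. Remainder: −x³ − 7x² − x + 13.
Step 5: lead(−x³ − 7x² − x + 13) ÷ lead(D) = −x³ ÷ −x³ = 1. Subtract (1)·D = −x³ − 7x² + 7x + 6. Remainder: −8x + 7.

Q(x) = 5x⁵ + 7x³ − 2x² + 3x + 1; R(x) = −8x + 7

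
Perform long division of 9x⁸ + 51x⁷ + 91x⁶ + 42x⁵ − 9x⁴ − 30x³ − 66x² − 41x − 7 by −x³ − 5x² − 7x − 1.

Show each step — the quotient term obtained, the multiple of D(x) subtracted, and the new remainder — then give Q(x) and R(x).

Q(x) = −9x⁵ − 6x⁴ + 2x³ − x² + 6x + 5; R(x) = −2

Step 1: lead(9x⁸ + 51x⁷ + 91x⁶ + 42x⁵ − 9x⁴ − 30x³ − 66x² − 41x − 7) ÷ lead(D) = 9x⁸ ÷ −x³ = −9x⁵. Subtract (−9x⁵)·D = 9x⁸ + 45x⁷ + 63x⁶ + 9x⁵. Remainder: 6x⁷ + 28x⁶ + 33x⁵ − 9x⁴ − 30x³ − 66x² − 41x − 7.
Step 2: lead(6x⁷ + 28x⁶ + 33x⁵ − 9x⁴ − 30x³ − 66x² − 41x − 7) ÷ lead(D) = 6x⁷ ÷ −x³ = −6x⁴. Subtract (−6x⁴)·D = 6x⁷ + 30x⁶ + 42x⁵ + 6x⁴. Remainder: −2x⁶ − 9x⁵ − 15x⁴ − 30x³ − 66x² − 41x − 7.
Step 3: lead(−2x⁶ − 9x⁵ − 15x⁴ − 30x³ − 66x² − 41x − 7) ÷ lead(D) = −2x⁶ ÷ −x³ = 2x³. Subtract (2x³)·D = −2x⁶ − 10x⁵ − 14x⁴ − 2x³. Remainder: x⁵ − x⁴ − 28x³ − 66x² − 41x − 7.
Step 4: lead(x⁵ − x⁴ − 28x³ − 66x² − 41x − 7) ÷ lead(D) = x⁵ ÷ −x³ = −x². Subtract (−x²)·D = x⁵ + 5x⁴ + 7x³ + x². Remainder: −6x⁴ − 35x³ − 67x² − 41x − 7.
Step 5: lead(−6x⁴ − 35x³ − 67x² − 41x − 7) ÷ lead(D) = −6x⁴ ÷ −x³ = 6x. Subtract (6x)·D = −6x⁴ − 30x³ − 42x² − 6x. Remainder: −5x³ − 25x² − 35x − 7.
Step 6: lead(−5x³ − 25x² − 35x − 7) ÷ lead(D) = −5x³ ÷ −x³ = 5. Subtract (5)·D = −5x³ − 25x² − 35x − 5. Remainder: −2.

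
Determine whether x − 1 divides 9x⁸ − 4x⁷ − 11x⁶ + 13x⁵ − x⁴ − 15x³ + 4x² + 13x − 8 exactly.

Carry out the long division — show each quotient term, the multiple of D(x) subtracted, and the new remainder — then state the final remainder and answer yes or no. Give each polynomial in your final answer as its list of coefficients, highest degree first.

R = [0], so D(x) is a factor of P(x). yes

Step 1: lead(9x⁸ − 4x⁷ − 11x⁶ + 13x⁵ − x⁴ − 15x³ + 4x² + 13x − 8) ÷ lead(D) = 9x⁸ ÷ x = 9x⁷. Subtract (9x⁷)·D = 9x⁸ − 9x⁷. Remainder: 5x⁷ − 11x⁶ + 13x⁵ − x⁴ − 15x³ + 4x² + 13x − 8.
Step 2: lead(5x⁷ − 11x⁶ + 13x⁵ − x⁴ − 15x³ + 4x² + 13x − 8) ÷ lead(D) = 5x⁷ ÷ x = 5x⁶. Subtract (5x⁶)·D = 5x⁷ − 5x⁶. Remainder: −6x⁶ + 13x⁵ − x⁴ − 15x³ + 4x² + 13x − 8.
Step 3: lead(−6x⁶ + 13x⁵ − x⁴ − 15x³ + 4x² + 13x − 8) ÷ lead(D) = −6x⁶ ÷ x = −6x⁵. Subtract (−6x⁵)·D = −6x⁶ + 6x⁵. Remainder: 7x⁵ − x⁴ − 15x³ + 4x² + 13x − 8.
Step 4: lead(7x⁵ − x⁴ − 15x³ + 4x² + 13x − 8) ÷ lead(D) = 7x⁵ ÷ x = 7x⁴. Subtract (7x⁴)·D = 7x⁵ − 7x⁴. Remainder: 6x⁴ − 15x³ + 4x² + 13x − 8.
Step 5: lead(6x⁴ − 15x³ + 4x² + 13x − 8) ÷ lead(D) = 6x⁴ ÷ x = 6x³. Subtract (6x³)·D = 6x⁴ − 6x³. Remainder: −9x³ + 4x² + 13x − 8.
Step 6: lead(−9x³ + 4x² + 13x − 8) ÷ lead(D) = −9x³ ÷ x = −9x². Subtract (−9x²)·D = −9x³ + 9x². Remainder: −5x² + 13x − 8.
Step 7: lead(−5x² + 13x − 8) ÷ lead(D) = −5x² ÷ x = −5x. Subtract (−5x)·D = −5x² + 5x. Remainder: 8x − 8.
Step 8: lead(8x − 8) ÷ lead(D) = 8x ÷ x = 8. Subtract (8)·D = 8x − 8. Remainder: 0.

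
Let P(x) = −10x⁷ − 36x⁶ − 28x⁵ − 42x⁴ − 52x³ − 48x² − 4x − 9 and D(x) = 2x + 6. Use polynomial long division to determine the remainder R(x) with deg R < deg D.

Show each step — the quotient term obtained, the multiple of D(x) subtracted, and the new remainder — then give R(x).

Step 1: lead(−10x⁷ − 36x⁶ − 28x⁵ − 42x⁴ − 52x³ − 48x² − 4x − 9) ÷ lead(D) = −10x⁷ ÷ 2x = −5x⁶. Subtract (−5x⁶)·D = −10x⁷ − 30x⁶. Remainder: −6x⁶ − 28x⁵ − 42x⁴ − 52x³ − 48x² − 4x − 9.
Step 2: lead(−6x⁶ − 28x⁵ − 42x⁴ − 52x³ − 48x² − 4x − 9) ÷ lead(D) = −6x⁶ ÷ 2x = −3x⁵. Subtract (−3x⁵)·D = −6x⁶ − 18x⁵. Remainder: −10x⁵ − 42x⁴ − 52x³ − 48x² − 4x − 9.
Step 3: lead(−10x⁵ − 42x⁴ − 52x³ − 48x² − 4x − 9) ÷ lead(D) = −10x⁵ ÷ 2x = −5x⁴. Subtract (−5x⁴)·D = −10x⁵ − 30x⁴. Remainder: −12x⁴ − 52x³ − 48x² − 4x − 9.
Step 4: lead(−12x⁴ − 52x³ − 48x² − 4x − 9) ÷ lead(D) = −12x⁴ ÷ 2x = −6x³. Subtract (−6x³)·D = −12x⁴ − 36x³. Remainder: −16x³ − 48x² − 4x − 9.
Step 5: lead(−16x³ − 48x² − 4x − 9) ÷ lead(D) = −16x³ ÷ 2x = −8x². Subtract (−8x²)·D = −16x³ − 48x². Remainder: −4x − 9.
Step 6: lead(−4x − 9) ÷ lead(D) = −4x ÷ 2x = −2. Subtract (−2)·D = −4x − 12. Remainder: 3.

R(x) = 3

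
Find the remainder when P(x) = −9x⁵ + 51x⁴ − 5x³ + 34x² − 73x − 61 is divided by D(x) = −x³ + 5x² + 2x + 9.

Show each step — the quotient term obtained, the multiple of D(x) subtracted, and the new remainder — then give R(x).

Step 1: lead(−9x⁵ + 51x⁴ − 5x³ + 34x² − 73x − 61) ÷ lead(D) = −9x⁵ ÷ −x³ = 9x². Subtract (9x²)·D = −9x⁵ + 45x⁴ + 18x³ + 81x². Remainder: 6x⁴ − 23x³ − 47x² − 73x − 61.
Step 2: lead(6x⁴ − 23x³ − 47x² − 73x − 61) ÷ lead(D) = 6x⁴ ÷ −x³ = −6x. Subtract (−6x)·D = 6x⁴ − 30x³ − 12x² − 54x. Remainder: 7x³ − 35x² − 19x − 61.
Step 3: lead(7x³ − 35x² − 19x − 61) ÷ lead(D) = 7x³ ÷ −x³ = −7. Subtract (−7)·D = 7x³ − 35x² − 14x − 63. Remainder: −5x + 2.

R(x) = −5x + 2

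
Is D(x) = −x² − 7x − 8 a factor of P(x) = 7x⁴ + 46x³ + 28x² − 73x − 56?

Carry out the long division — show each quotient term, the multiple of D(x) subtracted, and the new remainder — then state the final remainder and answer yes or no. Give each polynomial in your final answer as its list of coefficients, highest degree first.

R = [0], so D(x) is a factor of P(x). yes

Step 1: lead(7x⁴ + 46x³ + 28x² − 73x − 56) ÷ lead(D) = 7x⁴ ÷ −x² = −7x². Subtract (−7x²)·D = 7x⁴ + 49x³ + 56x². Remainder: −3x³ − 28x² − 73x − 56.
Step 2: lead(−3x³ − 28x² − 73x − 56) ÷ lead(D) = −3x³ ÷ −x² = 3x. Subtract (3x)·D = −3x³ − 21x² − 24x. Remainder: −7x² − 49x − 56.
Step 3: lead(−7x² − 49x − 56) ÷ lead(D) = −7x² ÷ −x² = 7. Subtract (7)·D = −7x² − 49x − 56. Remainder: 0.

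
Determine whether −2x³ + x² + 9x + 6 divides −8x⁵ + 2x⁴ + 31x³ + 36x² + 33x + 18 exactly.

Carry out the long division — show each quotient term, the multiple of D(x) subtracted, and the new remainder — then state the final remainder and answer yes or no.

Step 1: lead(−8x⁵ + 2x⁴ + 31x³ + 36x² + 33x + 18) ÷ lead(D) = −8x⁵ ÷ −2x³ = 4x². Subtract (4x²)·D = −8x⁵ + 4x⁴ + 36x³ + 24x². Remainder: −2x⁴ − 5x³ + 12x² + 33x + 18.
Step 2: lead(−2x⁴ − 5x³ + 12x² + 33x + 18) ÷ lead(D) = −2x⁴ ÷ −2x³ = x. Subtract (x)·D = −2x⁴ + x³ + 9x² + 6x. Remainder: −6x³ + 3x² + 27x + 18.
Step 3: lead(−6x³ + 3x² + 27x + 18) ÷ lead(D) = −6x³ ÷ −2x³ = 3. Subtract (3)·D = −6x³ + 3x² + 27x + 18. Remainder: 0.

R(x) = 0, so D(x) is a factor of P(x). yes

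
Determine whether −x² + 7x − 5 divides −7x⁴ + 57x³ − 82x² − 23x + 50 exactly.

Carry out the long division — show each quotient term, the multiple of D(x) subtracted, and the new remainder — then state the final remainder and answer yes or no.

R(x) = 5, so D(x) is not a factor of P(x). no

Step 1: lead(−7x⁴ + 57x³ − 82x² − 23x + 50) ÷ lead(D) = −7x⁴ ÷ −x² = 7x². Subtract (7x²)·D = −7x⁴ + 49x³ − 35x². Remainder: 8x³ − 47x² − 23x + 50.
Step 2: lead(8x³ − 47x² − 23x + 50) ÷ lead(D) = 8x³ ÷ −x² = −8x. Subtract (−8x)·D = 8x³ − 56x² + 40x. Remainder: 9x² − 63x + 50.
Step 3: lead(9x² − 63x + 50) ÷ lead(D) = 9x² ÷ −x² = −9. Subtract (−9)·D = 9x² − 63x + 45. Remainder: 5.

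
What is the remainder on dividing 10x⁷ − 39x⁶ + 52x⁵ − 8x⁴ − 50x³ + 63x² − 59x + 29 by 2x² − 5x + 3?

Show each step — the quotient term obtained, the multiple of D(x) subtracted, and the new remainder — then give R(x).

R(x) = −7x + 5

Step 1: lead(10x⁷ − 39x⁶ + 52x⁵ − 8x⁴ − 50x³ + 63x² − 59x + 29) ÷ lead(D) = 10x⁷ ÷ 2x² = 5x⁵. Subtract (5x⁵)·D = 10x⁷ − 25x⁶ + 15x⁵. Remainder: −14x⁶ + 37x⁵ − 8x⁴ − 50x³ + 63x² − 59x + 29.
Step 2: lead(−14x⁶ + 37x⁵ − 8x⁴ − 50x³ + 63x² − 59x + 29) ÷ lead(D) = −14x⁶ ÷ 2x² = −7x⁴. Subtract (−7x⁴)·D = −14x⁶ + 35x⁵ − 21x⁴. Remainder: 2x⁵ + 13x⁴ − 50x³ + 63x² − 59x + 29.
Step 3: lead(2x⁵ + 13x⁴ − 50x³ + 63x² − 59x + 29) ÷ lead(D) = 2x⁵ ÷ 2x² = x³. Subtract (x³)·D = 2x⁵ − 5x⁴ + 3x³. Remainder: 18x⁴ − 53x³ + 63x² − 59x + 29.
Step 4: lead(18x⁴ − 53x³ + 63x² − 59x + 29) ÷ lead(D) = 18x⁴ ÷ 2x² = 9x². Subtract (9x²)·D = 18x⁴ − 45x³ + 27x². Remainder: −8x³ + 36x² − 59x + 29.
Step 5: lead(−8x³ + 36x² − 59x + 29) ÷ lead(D) = −8x³ ÷ 2x² = −4x. Subtract (−4x)·D = −8x³ + 20x² − 12x. Remainder: 16x² − 47x + 29.
Step 6: lead(16x² − 47x + 29) ÷ lead(D) = 16x² ÷ 2x² = 8. Subtract (8)·D = 16x² − 40x + 24. Remainder: −7x + 5.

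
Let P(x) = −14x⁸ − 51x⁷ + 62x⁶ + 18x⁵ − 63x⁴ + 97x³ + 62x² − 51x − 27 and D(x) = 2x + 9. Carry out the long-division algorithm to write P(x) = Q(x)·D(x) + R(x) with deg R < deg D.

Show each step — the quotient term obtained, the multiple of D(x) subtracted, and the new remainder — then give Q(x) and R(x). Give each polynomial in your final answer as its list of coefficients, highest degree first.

Q = [-7, 6, 4, -9, 9, 8, -5, -3]; R = [0]

Step 1: lead(−14x⁸ − 51x⁷ + 62x⁶ + 18x⁵ − 63x⁴ + 97x³ + 62x² − 51x − 27) ÷ lead(D) = −14x⁸ ÷ 2x = −7x⁷. Subtract (−7x⁷)·D = −14x⁸ − 63x⁷. Remainder: 12x⁷ + 62x⁶ + 18x⁵ − 63x⁴ + 97x³ + 62x² − 51x − 27.
Step 2: lead(12x⁷ + 62x⁶ + 18x⁵ − 63x⁴ + 97x³ + 62x² − 51x − 27) ÷ lead(D) = 12x⁷ ÷ 2x = 6x⁶. Subtract (6x⁶)·D = 12x⁷ + 54x⁶. Remainder: 8x⁶ + 18x⁵ − 63x⁴ + 97x³ + 62x² − 51x − 27.
Step 3: lead(8x⁶ + 18x⁵ − 63x⁴ + 97x³ + 62x² − 51x − 27) ÷ lead(D) = 8x⁶ ÷ 2x = 4x⁵. Subtract (4x⁵)·D = 8x⁶ + 36x⁵. Remainder: −18x⁵ − 63x⁴ + 97x³ + 62x² − 51x − 27.
Step 4: lead(−18x⁵ − 63x⁴ + 97x³ + 62x² − 51x − 27) ÷ lead(D) = −18x⁵ ÷ 2x = −9x⁴. Subtract (−9x⁴)·D = −18x⁵ − 81x⁴. Remainder: 18x⁴ + 97x³ + 62x² − 51x − 27.
Step 5: lead(18x⁴ + 97x³ + 62x² − 51x − 27) ÷ lead(D) = 18x⁴ ÷ 2x = 9x³. Subtract (9x³)·D = 18x⁴ + 81x³. Remainder: 16x³ + 62x² − 51x − 27.
Step 6: lead(16x³ + 62x² − 51x − 27) ÷ lead(D) = 16x³ ÷ 2x = 8x². Subtract (8x²)·D = 16x³ + 72x². Remainder: −10x² − 51x − 27.
Step 7: lead(−10x² − 51x − 27) ÷ lead(D) = −10x² ÷ 2x = −5x. Subtract (−5x)·D = −10x² − 45x. Remainder: −6x − 27.
Step 8: lead(−6x − 27) ÷ lead(D) = −6x ÷ 2x = −3. Subtract (−3)·D = −6x − 27. Remainder: 0.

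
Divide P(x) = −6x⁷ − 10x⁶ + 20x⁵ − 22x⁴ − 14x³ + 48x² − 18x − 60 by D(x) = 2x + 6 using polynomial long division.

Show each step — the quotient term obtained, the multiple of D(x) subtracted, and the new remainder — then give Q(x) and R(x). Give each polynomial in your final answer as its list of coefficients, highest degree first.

Step 1: lead(−6x⁷ − 10x⁶ + 20x⁵ − 22x⁴ − 14x³ + 48x² − 18x − 60) ÷ lead(D) = −6x⁷ ÷ 2x = −3x⁶. Subtract (−3x⁶)·D = −6x⁷ − 18x⁶. Remainder: 8x⁶ + 20x⁵ − 22x⁴ − 14x³ + 48x² − 18x − 60.
Step 2: lead(8x⁶ + 20x⁵ − 22x⁴ − 14x³ + 48x² − 18x − 60) ÷ lead(D) = 8x⁶ ÷ 2x = 4x⁵. Subtract (4x⁵)·D = 8x⁶ + 24x⁵. Remainder: −4x⁵ − 22x⁴ − 14x³ + 48x² − 18x − 60.
Step 3: lead(−4x⁵ − 22x⁴ − 14x³ + 48x² − 18x − 60) ÷ lead(D) = −4x⁵ ÷ 2x = −2x⁴. Subtract (−2x⁴)·D = −4x⁵ − 12x⁴. Remainder: −10x⁴ − 14x³ + 48x² − 18x − 60.
Step 4: lead(−10x⁴ − 14x³ + 48x² − 18x − 60) ÷ lead(D) = −10x⁴ ÷ 2x = −5x³. Subtract (−5x³)·D = −10x⁴ − 30x³. Remainder: 16x³ + 48x² − 18x − 60.
Step 5: lead(16x³ + 48x² − 18x − 60) ÷ lead(D) = 16x³ ÷ 2x = 8x². Subtract (8x²)·D = 16x³ + 48x². Remainder: −18x − 60.
Step 6: lead(−18x − 60) ÷ lead(D) = −18x ÷ 2x = −9. Subtract (−9)·D = −18x − 54. Remainder: −6.

Q = [-3, 4, -2, -5, 8, 0, -9]; R = [-6]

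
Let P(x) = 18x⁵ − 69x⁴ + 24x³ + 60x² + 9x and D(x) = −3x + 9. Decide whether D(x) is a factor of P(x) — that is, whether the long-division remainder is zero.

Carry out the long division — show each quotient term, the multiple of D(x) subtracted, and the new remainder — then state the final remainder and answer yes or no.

Step 1: lead(18x⁵ − 69x⁴ + 24x³ + 60x² + 9x) ÷ lead(D) = 18x⁵ ÷ −3x = −6x⁴. Subtract (−6x⁴)·D = 18x⁵ − 54x⁴. Remainder: −15x⁴ + 24x³ + 60x² + 9x.
Step 2: lead(−15x⁴ + 24x³ + 60x² + 9x) ÷ lead(D) = −15x⁴ ÷ −3x = 5x³. Subtract (5x³)·D = −15x⁴ + 45x³. Remainder: −21x³ + 60x² + 9x.
Step 3: lead(−21x³ + 60x² + 9x) ÷ lead(D) = −21x³ ÷ −3x = 7x². Subtract (7x²)·D = −21x³ + 63x². Remainder: −3x² + 9x.
Step 4: lead(−3x² + 9x) ÷ lead(D) = −3x² ÷ −3x = x. Subtract (x)·D = −3x² + 9x. Remainder: 0.

R(x) = 0, so D(x) is a factor of P(x). yes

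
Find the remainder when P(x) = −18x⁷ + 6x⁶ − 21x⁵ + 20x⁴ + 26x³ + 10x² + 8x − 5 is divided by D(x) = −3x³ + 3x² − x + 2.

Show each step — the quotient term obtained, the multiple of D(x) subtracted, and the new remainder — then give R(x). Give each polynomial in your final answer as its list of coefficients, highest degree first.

R = [9, -6, 3]

Step 1: lead(−18x⁷ + 6x⁶ − 21x⁵ + 20x⁴ + 26x³ + 10x² + 8x − 5) ÷ lead(D) = −18x⁷ ÷ −3x³ = 6x⁴. Subtract (6x⁴)·D = −18x⁷ + 18x⁶ − 6x⁵ + 12x⁴. Remainder: −12x⁶ − 15x⁵ + 8x⁴ + 26x³ + 10x² + 8x − 5.
Step 2: lead(−12x⁶ − 15x⁵ + 8x⁴ + 26x³ + 10x² + 8x − 5) ÷ lead(D) = −12x⁶ ÷ −3x³ = 4x³. Subtract (4x³)·D = −12x⁶ + 12x⁵ − 4x⁴ + 8x³. Remainder: −27x⁵ + 12x⁴ + 18x³ + 10x² + 8x − 5.
Step 3: lead(−27x⁵ + 12x⁴ + 18x³ + 10x² + 8x − 5) ÷ lead(D) = −27x⁵ ÷ −3x³ = 9x². Subtract (9x²)·D = −27x⁵ + 27x⁴ − 9x³ + 18x². Remainder: −15x⁴ + 27x³ − 8x² + 8x − 5.
Step 4: lead(−15x⁴ + 27x³ − 8x² + 8x − 5) ÷ lead(D) = −15x⁴ ÷ −3x³ = 5x. Subtract (5x)·D = −15x⁴ + 15x³ − 5x² + 10x. Remainder: 12x³ − 3x² − 2x − 5.
Step 5: lead(12x³ − 3x² − 2x − 5) ÷ lead(D) = 12x³ ÷ −3x³ = −4. Subtract (−4)·D = 12x³ − 12x² + 4x − 8. Remainder: 9x² − 6x + 3.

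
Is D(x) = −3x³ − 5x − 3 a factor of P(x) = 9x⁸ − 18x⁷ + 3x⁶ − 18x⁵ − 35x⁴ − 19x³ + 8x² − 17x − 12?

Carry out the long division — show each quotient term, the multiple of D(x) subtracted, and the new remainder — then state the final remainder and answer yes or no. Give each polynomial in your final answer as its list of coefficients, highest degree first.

Step 1: lead(9x⁸ − 18x⁷ + 3x⁶ − 18x⁵ − 35x⁴ − 19x³ + 8x² − 17x − 12) ÷ lead(D) = 9x⁸ ÷ −3x³ = −3x⁵. Subtract (−3x⁵)·D = 9x⁸ + 15x⁶ + 9x⁵. Remainder: −18x⁷ − 12x⁶ − 27x⁵ − 35x⁴ − 19x³ + 8x² − 17x − 12.
Step 2: lead(−18x⁷ − 12x⁶ − 27x⁵ − 35x⁴ − 19x³ + 8x² − 17x − 12) ÷ lead(D) = −18x⁷ ÷ −3x³ = 6x⁴. Subtract (6x⁴)·D = −18x⁷ − 30x⁵ − 18x⁴. Remainder: −12x⁶ + 3x⁵ − 17x⁴ − 19x³ + 8x² − 17x − 12.
Step 3: lead(−12x⁶ + 3x⁵ − 17x⁴ − 19x³ + 8x² − 17x − 12) ÷ lead(D) = −12x⁶ ÷ −3x³ = 4x³. Subtract (4x³)·D = −12x⁶ − 20x⁴ − 12x³. Remainder: 3x⁵ + 3x⁴ − 7x³ + 8x² − 17x − 12.
Step 4: lead(3x⁵ + 3x⁴ − 7x³ + 8x² − 17x − 12) ÷ lead(D) = 3x⁵ ÷ −3x³ = −x². Subtract (−x²)·D = 3x⁵ + 5x³ + 3x². Remainder: 3x⁴ − 12x³ + 5x² − 17x − 12.
Step 5: lead(3x⁴ − 12x³ + 5x² − 17x − 12) ÷ lead(D) = 3x⁴ ÷ −3x³ = −x. Subtract (−x)·D = 3x⁴ + 5x² + 3x. Remainder: −12x³ − 20x − 12.
Step 6: lead(−12x³ − 20x − 12) ÷ lead(D) = −12x³ ÷ −3x³ = 4. Subtract (4)·D = −12x³ − 20x − 12. Remainder: 0.

R = [0], so D(x) is a factor of P(x). yes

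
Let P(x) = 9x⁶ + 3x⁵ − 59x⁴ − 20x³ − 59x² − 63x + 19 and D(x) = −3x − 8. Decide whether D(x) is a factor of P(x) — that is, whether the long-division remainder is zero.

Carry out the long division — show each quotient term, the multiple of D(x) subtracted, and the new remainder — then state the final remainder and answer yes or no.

Step 1: lead(9x⁶ + 3x⁵ − 59x⁴ − 20x³ − 59x² − 63x + 19) ÷ lead(D) = 9x⁶ ÷ −3x = −3x⁵. Subtract (−3x⁵)·D = 9x⁶ + 24x⁵. Remainder: −21x⁵ − 59x⁴ − 20x³ − 59x² − 63x + 19.
Step 2: lead(−21x⁵ − 59x⁴ − 20x³ − 59x² − 63x + 19) ÷ lead(D) = −21x⁵ ÷ −3x = 7x⁴. Subtract (7x⁴)·D = −21x⁵ − 56x⁴. Remainder: −3x⁴ − 20x³ − 59x² − 63x + 19.
Step 3: lead(−3x⁴ − 20x³ − 59x² − 63x + 19) ÷ lead(D) = −3x⁴ ÷ −3x = x³. Subtract (x³)·D = −3x⁴ − 8x³. Remainder: −12x³ − 59x² − 63x + 19.
Step 4: lead(−12x³ − 59x² − 63x + 19) ÷ lead(D) = −12x³ ÷ −3x = 4x². Subtract (4x²)·D = −12x³ − 32x². Remainder: −27x² − 63x + 19.
Step 5: lead(−27x² − 63x + 19) ÷ lead(D) = −27x² ÷ −3x = 9x. Subtract (9x)·D = −27x² − 72x. Remainder: 9x + 19.
Step 6: lead(9x + 19) ÷ lead(D) = 9x ÷ −3x = −3. Subtract (−3)·D = 9x + 24. Remainder: −5.

R(x) = −5, so D(x) is not a factor of P(x). no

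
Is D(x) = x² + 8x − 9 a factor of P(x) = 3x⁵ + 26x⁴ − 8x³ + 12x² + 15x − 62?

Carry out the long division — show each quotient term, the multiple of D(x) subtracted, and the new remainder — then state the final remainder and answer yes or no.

R(x) = −6x − 8, so D(x) is not a factor of P(x). no

Step 1: lead(3x⁵ + 26x⁴ − 8x³ + 12x² + 15x − 62) ÷ lead(D) = 3x⁵ ÷ x² = 3x³. Subtract (3x³)·D = 3x⁵ + 24x⁴ − 27x³. Remainder: 2x⁴ + 19x³ + 12x² + 15x − 62.
Step 2: lead(2x⁴ + 19x³ + 12x² + 15x − 62) ÷ lead(D) = 2x⁴ ÷ x² = 2x². Subtract (2x²)·D = 2x⁴ + 16x³ − 18x². Remainder: 3x³ + 30x² + 15x − 62.
Step 3: lead(3x³ + 30x² + 15x − 62) ÷ lead(D) = 3x³ ÷ x² = 3x. Subtract (3x)·D = 3x³ + 24x² − 27x. Remainder: 6x² + 42x − 62.
Step 4: lead(6x² + 42x − 62) ÷ lead(D) = 6x² ÷ x² = 6. Subtract (6)·D = 6x² + 48x − 54. Remainder: −6x − 8.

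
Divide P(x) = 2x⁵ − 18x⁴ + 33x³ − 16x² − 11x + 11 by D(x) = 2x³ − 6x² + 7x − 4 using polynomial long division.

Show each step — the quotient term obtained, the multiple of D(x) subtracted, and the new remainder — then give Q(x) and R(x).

Step 1: lead(2x⁵ − 18x⁴ + 33x³ − 16x² − 11x + 11) ÷ lead(D) = 2x⁵ ÷ 2x³ = x². Subtract (x²)·D = 2x⁵ − 6x⁴ + 7x³ − 4x². Remainder: −12x⁴ + 26x³ − 12x² − 11x + 11.
Step 2: lead(−12x⁴ + 26x³ − 12x² − 11x + 11) ÷ lead(D) = −12x⁴ ÷ 2x³ = −6x. Subtract (−6x)·D = −12x⁴ + 36x³ − 42x² + 24x. Remainder: −10x³ + 30x² − 35x + 11.
Step 3: lead(−10x³ + 30x² − 35x + 11) ÷ lead(D) = −10x³ ÷ 2x³ = −5. Subtract (−5)·D = −10x³ + 30x² − 35x + 20. Remainder: −9.

Q(x) = x² − 6x − 5; R(x) = −9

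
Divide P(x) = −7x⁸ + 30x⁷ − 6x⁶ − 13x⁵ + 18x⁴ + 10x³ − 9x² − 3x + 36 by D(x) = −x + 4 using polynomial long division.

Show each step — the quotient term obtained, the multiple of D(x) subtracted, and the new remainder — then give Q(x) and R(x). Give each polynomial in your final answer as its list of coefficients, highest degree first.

Step 1: lead(−7x⁸ + 30x⁷ − 6x⁶ − 13x⁵ + 18x⁴ + 10x³ − 9x² − 3x + 36) ÷ lead(D) = −7x⁸ ÷ −x = 7x⁷. Subtract (7x⁷)·D = −7x⁸ + 28x⁷. Remainder: 2x⁷ − 6x⁶ − 13x⁵ + 18x⁴ + 10x³ − 9x² − 3x + 36.
Step 2: lead(2x⁷ − 6x⁶ − 13x⁵ + 18x⁴ + 10x³ − 9x² − 3x + 36) ÷ lead(D) = 2x⁷ ÷ −x = −2x⁶. Subtract (−2x⁶)·D = 2x⁷ − 8x⁶. Remainder: 2x⁶ − 13x⁵ + 18x⁴ + 10x³ − 9x² − 3x + 36.
Step 3: lead(2x⁶ − 13x⁵ + 18x⁴ + 10x³ − 9x² − 3x + 36) ÷ lead(D) = 2x⁶ ÷ −x = −2x⁵. Subtract (−2x⁵)·D = 2x⁶ − 8x⁵. Remainder: −5x⁵ + 18x⁴ + 10x³ − 9x² − 3x + 36.
Step 4: lead(−5x⁵ + 18x⁴ + 10x³ − 9x² − 3x + 36) ÷ lead(D) = −5x⁵ ÷ −x = 5x⁴. Subtract (5x⁴)·D = −5x⁵ + 20x⁴. Remainder: −2x⁴ + 10x³ − 9x² − 3x + 36.
Step 5: lead(−2x⁴ + 10x³ − 9x² − 3x + 36) ÷ lead(D) = −2x⁴ ÷ −x = 2x³. Subtract (2x³)·D = −2x⁴ + 8x³. Remainder: 2x³ − 9x² − 3x + 36.
Step 6: lead(2x³ − 9x² − 3x + 36) ÷ lead(D) = 2x³ ÷ −x = −2x². Subtract (−2x²)·D = 2x³ − 8x². Remainder: −x² − 3x + 36.
Step 7: lead(−x² − 3x + 36) ÷ lead(D) = −x² ÷ −x = x. Subtract (x)·D = −x² + 4x. Remainder: −7x + 36.
Step 8: lead(−7x + 36) ÷ lead(D) = −7x ÷ −x = 7. Subtract (7)·D = −7x + 28. Remainder: 8.

Q = [7, -2, -2, 5, 2, -2, 1, 7]; R = [8]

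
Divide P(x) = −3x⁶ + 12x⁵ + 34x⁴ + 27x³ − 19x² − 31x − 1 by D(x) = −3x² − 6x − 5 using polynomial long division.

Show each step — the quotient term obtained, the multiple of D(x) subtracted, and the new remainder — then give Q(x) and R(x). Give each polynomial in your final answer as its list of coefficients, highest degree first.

Q = [1, -6, -1, 3, 2]; R = [-4, 9]

Step 1: lead(−3x⁶ + 12x⁵ + 34x⁴ + 27x³ − 19x² − 31x − 1) ÷ lead(D) = −3x⁶ ÷ −3x² = x⁴. Subtract (x⁴)·D = −3x⁶ − 6x⁵ − 5x⁴. Remainder: 18x⁵ + 39x⁴ + 27x³ − 19x² − 31x − 1.
Step 2: lead(18x⁵ + 39x⁴ + 27x³ − 19x² − 31x − 1) ÷ lead(D) = 18x⁵ ÷ −3x² = −6x³. Subtract (−6x³)·D = 18x⁵ + 36x⁴ + 30x³. Remainder: 3x⁴ − 3x³ − 19x² − 31x − 1.
Step 3: lead(3x⁴ − 3x³ − 19x² − 31x − 1) ÷ lead(D) = 3x⁴ ÷ −3x² = −x². Subtract (−x²)·D = 3x⁴ + 6x³ + 5x². Remainder: −9x³ − 24x² − 31x − 1.
Step 4: lead(−9x³ − 24x² − 31x − 1) ÷ lead(D) = −9x³ ÷ −3x² = 3x. Subtract (3x)·D = −9x³ − 18x² − 15x. Remainder: −6x² − 16x − 1.
Step 5: lead(−6x² − 16x − 1) ÷ lead(D) = −6x² ÷ −3x² = 2. Subtract (2)·D = −6x² − 12x − 10. Remainder: −4x + 9.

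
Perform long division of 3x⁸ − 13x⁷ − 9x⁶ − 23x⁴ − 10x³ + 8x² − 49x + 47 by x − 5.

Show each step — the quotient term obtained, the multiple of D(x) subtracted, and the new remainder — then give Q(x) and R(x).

Q(x) = 3x⁷ + 2x⁶ + x⁵ + 5x⁴ + 2x³ + 8x − 9; R(x) = 2

Step 1: lead(3x⁸ − 13x⁷ − 9x⁶ − 23x⁴ − 10x³ + 8x² − 49x + 47) ÷ lead(D) = 3x⁸ ÷ x = 3x⁷. Subtract (3x⁷)·D = 3x⁸ − 15x⁷. Remainder: 2x⁷ − 9x⁶ − 23x⁴ − 10x³ + 8x² − 49x + 47.
Step 2: lead(2x⁷ − 9x⁶ − 23x⁴ − 10x³ + 8x² − 49x + 47) ÷ lead(D) = 2x⁷ ÷ x = 2x⁶. Subtract (2x⁶)·D = 2x⁷ − 10x⁶. Remainder: x⁶ − 23x⁴ − 10x³ + 8x² − 49x + 47.
Step 3: lead(x⁶ − 23x⁴ − 10x³ + 8x² − 49x + 47) ÷ lead(D) = x⁶ ÷ x = x⁵. Subtract (x⁵)·D = x⁶ − 5x⁵. Remainder: 5x⁵ − 23x⁴ − 10x³ + 8x² − 49x + 47.
Step 4: lead(5x⁵ − 23x⁴ − 10x³ + 8x² − 49x + 47) ÷ lead(D) = 5x⁵ ÷ x = 5x⁴. Subtract (5x⁴)·D = 5x⁵ − 25x⁴. Remainder: 2x⁴ − 10x³ + 8x² − 49x + 47.
Step 5: lead(2x⁴ − 10x³ + 8x² − 49x + 47) ÷ lead(D) = 2x⁴ ÷ x = 2x³. Subtract (2x³)·D = 2x⁴ − 10x³. Remainder: 8x² − 49x + 47.
Step 6: lead(8x² − 49x + 47) ÷ lead(D) = 8x² ÷ x = 8x. Subtract (8x)·D = 8x² − 40x. Remainder: −9x + 47.
Step 7: lead(−9x + 47) ÷ lead(D) = −9x ÷ x = −9. Subtract (−9)·D = −9x + 45. Remainder: 2.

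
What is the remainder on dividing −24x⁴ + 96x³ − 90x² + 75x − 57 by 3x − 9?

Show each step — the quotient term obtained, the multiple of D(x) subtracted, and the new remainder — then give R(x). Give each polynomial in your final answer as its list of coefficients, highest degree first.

Step 1: lead(−24x⁴ + 96x³ − 90x² + 75x − 57) ÷ lead(D) = −24x⁴ ÷ 3x = −8x³. Subtract (−8x³)·D = −24x⁴ + 72x³. Remainder: 24x³ − 90x² + 75x − 57.
Step 2: lead(24x³ − 90x² + 75x − 57) ÷ lead(D) = 24x³ ÷ 3x = 8x². Subtract (8x²)·D = 24x³ − 72x². Remainder: −18x² + 75x − 57.
Step 3: lead(−18x² + 75x − 57) ÷ lead(D) = −18x² ÷ 3x = −6x. Subtract (−6x)·D = −18x² + 54x. Remainder: 21x − 57.
Step 4: lead(21x − 57) ÷ lead(D) = 21x ÷ 3x = 7. Subtract (7)·D = 21x − 63. Remainder: 6.

R = [6]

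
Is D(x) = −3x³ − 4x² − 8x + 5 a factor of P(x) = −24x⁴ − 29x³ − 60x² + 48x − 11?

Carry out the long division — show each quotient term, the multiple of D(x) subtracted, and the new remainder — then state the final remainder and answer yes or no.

R(x) = −6, so D(x) is not a factor of P(x). no

Step 1: lead(−24x⁴ − 29x³ − 60x² + 48x − 11) ÷ lead(D) = −24x⁴ ÷ −3x³ = 8x. Subtract (8x)·D = −24x⁴ − 32x³ − 64x² + 40x. Remainder: 3x³ + 4x² + 8x − 11.
Step 2: lead(3x³ + 4x² + 8x − 11) ÷ lead(D) = 3x³ ÷ −3x³ = −1. Subtract (−1)·D = 3x³ + 4x² + 8x − 5. Remainder: −6.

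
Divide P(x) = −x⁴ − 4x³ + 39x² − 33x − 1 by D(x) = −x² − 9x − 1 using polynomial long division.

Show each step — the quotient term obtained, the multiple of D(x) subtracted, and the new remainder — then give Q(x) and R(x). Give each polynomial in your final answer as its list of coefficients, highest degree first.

Q = [1, -5, 5]; R = [7, 4]

Step 1: lead(−x⁴ − 4x³ + 39x² − 33x − 1) ÷ lead(D) = −x⁴ ÷ −x² = x². Subtract (x²)·D = −x⁴ − 9x³ − x². Remainder: 5x³ + 40x² − 33x − 1.
Step 2: lead(5x³ + 40x² − 33x − 1) ÷ lead(D) = 5x³ ÷ −x² = −5x. Subtract (−5x)·D = 5x³ + 45x² + 5x. Remainder: −5x² − 38x − 1.
Step 3: lead(−5x² − 38x − 1) ÷ lead(D) = −5x² ÷ −x² = 5. Subtract (5)·D = −5x² − 45x − 5. Remainder: 7x + 4.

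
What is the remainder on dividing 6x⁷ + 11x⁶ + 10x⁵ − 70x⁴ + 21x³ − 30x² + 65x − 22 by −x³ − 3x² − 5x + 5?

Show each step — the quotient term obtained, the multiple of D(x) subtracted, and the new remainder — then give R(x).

Step 1: lead(6x⁷ + 11x⁶ + 10x⁵ − 70x⁴ + 21x³ − 30x² + 65x − 22) ÷ lead(D) = 6x⁷ ÷ −x³ = −6x⁴. Subtract (−6x⁴)·D = 6x⁷ + 18x⁶ + 30x⁵ − 30x⁴. Remainder: −7x⁶ − 20x⁵ − 40x⁴ + 21x³ − 30x² + 65x − 22.
Step 2: lead(−7x⁶ − 20x⁵ − 40x⁴ + 21x³ − 30x² + 65x − 22) ÷ lead(D) = −7x⁶ ÷ −x³ = 7x³. Subtract (7x³)·D = −7x⁶ − 21x⁵ − 35x⁴ + 35x³. Remainder: x⁵ − 5x⁴ − 14x³ − 30x² + 65x − 22.
Step 3: lead(x⁵ − 5x⁴ − 14x³ − 30x² + 65x − 22) ÷ lead(D) = x⁵ ÷ −x³ = −x². Subtract (−x²)·D = x⁵ + 3x⁴ + 5x³ − 5x². Remainder: −8x⁴ − 19x³ − 25x² + 65x − 22.
Step 4: lead(−8x⁴ − 19x³ − 25x² + 65x − 22) ÷ lead(D) = −8x⁴ ÷ −x³ = 8x. Subtract (8x)·D = −8x⁴ − 24x³ − 40x² + 40x. Remainder: 5x³ + 15x² + 25x − 22.
Step 5: lead(5x³ + 15x² + 25x − 22) ÷ lead(D) = 5x³ ÷ −x³ = −5. Subtract (−5)·D = 5x³ + 15x² + 25x − 25. Remainder: 3.

R(x) = 3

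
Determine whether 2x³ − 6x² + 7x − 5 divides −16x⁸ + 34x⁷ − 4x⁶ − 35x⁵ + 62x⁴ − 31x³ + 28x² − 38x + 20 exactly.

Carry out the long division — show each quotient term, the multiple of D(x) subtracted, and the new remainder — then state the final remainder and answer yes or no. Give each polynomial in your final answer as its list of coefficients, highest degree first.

Step 1: lead(−16x⁸ + 34x⁷ − 4x⁶ − 35x⁵ + 62x⁴ − 31x³ + 28x² − 38x + 20) ÷ lead(D) = −16x⁸ ÷ 2x³ = −8x⁵. Subtract (−8x⁵)·D = −16x⁸ + 48x⁷ − 56x⁶ + 40x⁵. Remainder: −14x⁷ + 52x⁶ − 75x⁵ + 62x⁴ − 31x³ + 28x² − 38x + 20.
Step 2: lead(−14x⁷ + 52x⁶ − 75x⁵ + 62x⁴ − 31x³ + 28x² − 38x + 20) ÷ lead(D) = −14x⁷ ÷ 2x³ = −7x⁴. Subtract (−7x⁴)·D = −14x⁷ + 42x⁶ − 49x⁵ + 35x⁴. Remainder: 10x⁶ − 26x⁵ + 27x⁴ − 31x³ + 28x² − 38x + 20.
Step 3: lead(10x⁶ − 26x⁵ + 27x⁴ − 31x³ + 28x² − 38x + 20) ÷ lead(D) = 10x⁶ ÷ 2x³ = 5x³. Subtract (5x³)·D = 10x⁶ − 30x⁵ + 35x⁴ − 25x³. Remainder: 4x⁵ − 8x⁴ − 6x³ + 28x² − 38x + 20.
Step 4: lead(4x⁵ − 8x⁴ − 6x³ + 28x² − 38x + 20) ÷ lead(D) = 4x⁵ ÷ 2x³ = 2x². Subtract (2x²)·D = 4x⁵ − 12x⁴ + 14x³ − 10x². Remainder: 4x⁴ − 20x³ + 38x² − 38x + 20.
Step 5: lead(4x⁴ − 20x³ + 38x² − 38x + 20) ÷ lead(D) = 4x⁴ ÷ 2x³ = 2x. Subtract (2x)·D = 4x⁴ − 12x³ + 14x² − 10x. Remainder: −8x³ + 24x² − 28x + 20.
Step 6: lead(−8x³ + 24x² − 28x + 20) ÷ lead(D) = −8x³ ÷ 2x³ = −4. Subtract (−4)·D = −8x³ + 24x² − 28x + 20. Remainder: 0.

R = [0], so D(x) is a factor of P(x). yes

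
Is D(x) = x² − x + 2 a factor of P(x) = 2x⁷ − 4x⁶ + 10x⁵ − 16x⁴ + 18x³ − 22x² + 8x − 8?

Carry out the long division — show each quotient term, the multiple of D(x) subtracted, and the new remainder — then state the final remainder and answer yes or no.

Step 1: lead(2x⁷ − 4x⁶ + 10x⁵ − 16x⁴ + 18x³ − 22x² + 8x − 8) ÷ lead(D) = 2x⁷ ÷ x² = 2x⁵. Subtract (2x⁵)·D = 2x⁷ − 2x⁶ + 4x⁵. Remainder: −2x⁶ + 6x⁵ − 16x⁴ + 18x³ − 22x² + 8x − 8.
Step 2: lead(−2x⁶ + 6x⁵ − 16x⁴ + 18x³ − 22x² + 8x − 8) ÷ lead(D) = −2x⁶ ÷ x² = −2x⁴. Subtract (−2x⁴)·D = −2x⁶ + 2x⁵ − 4x⁴. Remainder: 4x⁵ − 12x⁴ + 18x³ − 22x² + 8x − 8.
Step 3: lead(4x⁵ − 12x⁴ + 18x³ − 22x² + 8x − 8) ÷ lead(D) = 4x⁵ ÷ x² = 4x³. Subtract (4x³)·D = 4x⁵ − 4x⁴ + 8x³. Remainder: −8x⁴ + 10x³ − 22x² + 8x − 8.
Step 4: lead(−8x⁴ + 10x³ − 22x² + 8x − 8) ÷ lead(D) = −8x⁴ ÷ x² = −8x². Subtract (−8x²)·D = −8x⁴ + 8x³ − 16x². Remainder: 2x³ − 6x² + 8x − 8.
Step 5: lead(2x³ − 6x² + 8x − 8) ÷ lead(D) = 2x³ ÷ x² = 2x. Subtract (2x)·D = 2x³ − 2x² + 4x. Remainder: −4x² + 4x − 8.
Step 6: lead(−4x² + 4x − 8) ÷ lead(D) = −4x² ÷ x² = −4. Subtract (−4)·D = −4x² + 4x − 8. Remainder: 0.

R(x) = 0, so D(x) is a factor of P(x). yes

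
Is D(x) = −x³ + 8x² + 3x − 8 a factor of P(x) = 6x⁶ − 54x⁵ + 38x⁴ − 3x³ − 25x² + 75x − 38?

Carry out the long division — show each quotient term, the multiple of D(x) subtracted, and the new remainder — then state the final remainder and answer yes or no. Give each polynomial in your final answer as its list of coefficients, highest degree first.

R = [7, -4, 2], so D(x) is not a factor of P(x). no

Step 1: lead(6x⁶ − 54x⁵ + 38x⁴ − 3x³ − 25x² + 75x − 38) ÷ lead(D) = 6x⁶ ÷ −x³ = −6x³. Subtract (−6x³)·D = 6x⁶ − 48x⁵ − 18x⁴ + 48x³. Remainder: −6x⁵ + 56x⁴ − 51x³ − 25x² + 75x − 38.
Step 2: lead(−6x⁵ + 56x⁴ − 51x³ − 25x² + 75x − 38) ÷ lead(D) = −6x⁵ ÷ −x³ = 6x². Subtract (6x²)·D = −6x⁵ + 48x⁴ + 18x³ − 48x². Remainder: 8x⁴ − 69x³ + 23x² + 75x − 38.
Step 3: lead(8x⁴ − 69x³ + 23x² + 75x − 38) ÷ lead(D) = 8x⁴ ÷ −x³ = −8x. Subtract (−8x)·D = 8x⁴ − 64x³ − 24x² + 64x. Remainder: −5x³ + 47x² + 11x − 38.
Step 4: lead(−5x³ + 47x² + 11x − 38) ÷ lead(D) = −5x³ ÷ −x³ = 5. Subtract (5)·D = −5x³ + 40x² + 15x − 40. Remainder: 7x² − 4x + 2.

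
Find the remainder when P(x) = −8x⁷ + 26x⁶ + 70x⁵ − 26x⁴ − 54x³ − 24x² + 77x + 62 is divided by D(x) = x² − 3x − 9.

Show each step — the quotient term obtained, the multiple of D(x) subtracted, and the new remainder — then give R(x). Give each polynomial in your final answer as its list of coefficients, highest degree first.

Step 1: lead(−8x⁷ + 26x⁶ + 70x⁵ − 26x⁴ − 54x³ − 24x² + 77x + 62) ÷ lead(D) = −8x⁷ ÷ x² = −8x⁵. Subtract (−8x⁵)·D = −8x⁷ + 24x⁶ + 72x⁵. Remainder: 2x⁶ − 2x⁵ − 26x⁴ − 54x³ − 24x² + 77x + 62.
Step 2: lead(2x⁶ − 2x⁵ − 26x⁴ − 54x³ − 24x² + 77x + 62) ÷ lead(D) = 2x⁶ ÷ x² = 2x⁴. Subtract (2x⁴)·D = 2x⁶ − 6x⁵ − 18x⁴. Remainder: 4x⁵ − 8x⁴ − 54x³ − 24x² + 77x + 62.
Step 3: lead(4x⁵ − 8x⁴ − 54x³ − 24x² + 77x + 62) ÷ lead(D) = 4x⁵ ÷ x² = 4x³. Subtract (4x³)·D = 4x⁵ − 12x⁴ − 36x³. Remainder: 4x⁴ − 18x³ − 24x² + 77x + 62.
Step 4: lead(4x⁴ − 18x³ − 24x² + 77x + 62) ÷ lead(D) = 4x⁴ ÷ x² = 4x². Subtract (4x²)·D = 4x⁴ − 12x³ − 36x². Remainder: −6x³ + 12x² + 77x + 62.
Step 5: lead(−6x³ + 12x² + 77x + 62) ÷ lead(D) = −6x³ ÷ x² = −6x. Subtract (−6x)·D = −6x³ + 18x² + 54x. Remainder: −6x² + 23x + 62.
Step 6: lead(−6x² + 23x + 62) ÷ lead(D) = −6x² ÷ x² = −6. Subtract (−6)·D = −6x² + 18x + 54. Remainder: 5x + 8.

R = [5, 8]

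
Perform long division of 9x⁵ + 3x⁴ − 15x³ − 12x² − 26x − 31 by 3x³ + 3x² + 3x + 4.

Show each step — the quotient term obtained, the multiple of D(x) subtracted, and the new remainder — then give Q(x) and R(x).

Q(x) = 3x² − 2x − 6; R(x) = −7

Step 1: lead(9x⁵ + 3x⁴ − 15x³ − 12x² − 26x − 31) ÷ lead(D) = 9x⁵ ÷ 3x³ = 3x². Subtract (3x²)·D = 9x⁵ + 9x⁴ + 9x³ + 12x². Remainder: −6x⁴ − 24x³ − 24x² − 26x − 31.
Step 2: lead(−6x⁴ − 24x³ − 24x² − 26x − 31) ÷ lead(D) = −6x⁴ ÷ 3x³ = −2x. Subtract (−2x)·D = −6x⁴ − 6x³ − 6x² − 8x. Remainder: −18x³ − 18x² − 18x − 31.
Step 3: lead(−18x³ − 18x² − 18x − 31) ÷ lead(D) = −18x³ ÷ 3x³ = −6. Subtract (−6)·D = −18x³ − 18x² − 18x − 24. Remainder: −7.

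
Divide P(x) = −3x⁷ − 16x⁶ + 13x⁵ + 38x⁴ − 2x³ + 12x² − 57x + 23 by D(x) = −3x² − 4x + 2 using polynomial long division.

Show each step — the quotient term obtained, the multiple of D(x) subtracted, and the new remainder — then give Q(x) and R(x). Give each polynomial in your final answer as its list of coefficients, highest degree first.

Q = [1, 4, -9, 2, -8, 8]; R = [-9, 7]

Step 1: lead(−3x⁷ − 16x⁶ + 13x⁵ + 38x⁴ − 2x³ + 12x² − 57x + 23) ÷ lead(D) = −3x⁷ ÷ −3x² = x⁵. Subtract (x⁵)·D = −3x⁷ − 4x⁶ + 2x⁵. Remainder: −12x⁶ + 11x⁵ + 38x⁴ − 2x³ + 12x² − 57x + 23.
Step 2: lead(−12x⁶ + 11x⁵ + 38x⁴ − 2x³ + 12x² − 57x + 23) ÷ lead(D) = −12x⁶ ÷ −3x² = 4x⁴. Subtract (4x⁴)·D = −12x⁶ − 16x⁵ + 8x⁴. Remainder: 27x⁵ + 30x⁴ − 2x³ + 12x² − 57x + 23.
Step 3: lead(27x⁵ + 30x⁴ − 2x³ + 12x² − 57x + 23) ÷ lead(D) = 27x⁵ ÷ −3x² = −9x³. Subtract (−9x³)·D = 27x⁵ + 36x⁴ − 18x³. Remainder: −6x⁴ + 16x³ + 12x² − 57x + 23.
Step 4: lead(−6x⁴ + 16x³ + 12x² − 57x + 23) ÷ lead(D) = −6x⁴ ÷ −3x² = 2x². Subtract (2x²)·D = −6x⁴ − 8x³ + 4x². Remainder: 24x³ + 8x² − 57x + 23.
Step 5: lead(24x³ + 8x² − 57x + 23) ÷ lead(D) = 24x³ ÷ −3x² = −8x. Subtract (−8x)·D = 24x³ + 32x² − 16x. Remainder: −24x² − 41x + 23.
Step 6: lead(−24x² − 41x + 23) ÷ lead(D) = −24x² ÷ −3x² = 8. Subtract (8)·D = −24x² − 32x + 16. Remainder: −9x + 7.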